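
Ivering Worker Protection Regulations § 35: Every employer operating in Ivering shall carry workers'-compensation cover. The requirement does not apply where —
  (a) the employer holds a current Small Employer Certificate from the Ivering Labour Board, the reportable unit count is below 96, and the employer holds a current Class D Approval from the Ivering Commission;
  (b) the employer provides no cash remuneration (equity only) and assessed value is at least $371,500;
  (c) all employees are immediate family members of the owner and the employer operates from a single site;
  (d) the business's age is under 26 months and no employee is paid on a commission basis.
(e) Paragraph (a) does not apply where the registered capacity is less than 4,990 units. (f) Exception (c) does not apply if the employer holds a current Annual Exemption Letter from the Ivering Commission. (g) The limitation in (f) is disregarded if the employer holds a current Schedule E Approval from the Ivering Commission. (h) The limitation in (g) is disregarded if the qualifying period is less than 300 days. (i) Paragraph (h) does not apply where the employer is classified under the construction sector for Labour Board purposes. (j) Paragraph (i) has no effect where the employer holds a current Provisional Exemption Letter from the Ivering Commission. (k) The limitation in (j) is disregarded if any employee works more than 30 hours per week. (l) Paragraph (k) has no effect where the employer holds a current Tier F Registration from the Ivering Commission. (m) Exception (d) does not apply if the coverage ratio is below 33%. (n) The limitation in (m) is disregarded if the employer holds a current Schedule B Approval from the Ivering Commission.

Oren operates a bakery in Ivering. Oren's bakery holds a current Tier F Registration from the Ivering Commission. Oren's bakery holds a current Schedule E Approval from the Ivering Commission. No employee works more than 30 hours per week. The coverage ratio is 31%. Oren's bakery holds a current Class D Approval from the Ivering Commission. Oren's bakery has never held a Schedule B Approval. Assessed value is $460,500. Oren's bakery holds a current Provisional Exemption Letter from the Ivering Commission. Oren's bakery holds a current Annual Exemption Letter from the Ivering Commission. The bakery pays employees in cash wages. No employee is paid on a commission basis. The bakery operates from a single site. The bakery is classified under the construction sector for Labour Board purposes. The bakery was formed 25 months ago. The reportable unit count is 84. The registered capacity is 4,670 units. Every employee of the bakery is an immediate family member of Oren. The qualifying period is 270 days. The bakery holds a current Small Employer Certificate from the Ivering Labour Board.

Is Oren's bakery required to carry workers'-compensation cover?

Exception (a): a current Small Employer Certificate is held; the reportable unit count is 84, below the 96 limit; a current Class D Approval is held — every condition holds. But applying paragraph (e): (e) is triggered — the registered capacity is 4,670 units, less than the 4,990 units limit. (a) is therefore removed.
Exception (b) does not apply: employees are paid cash wages.
Exception (c) is satisfied on its face — every employee is an immediate family member; the employer operates from a single site. However, paragraphs (f)–(l) must be considered: (f) operates against (c): a current Annual Exemption Letter is held. (g) would limit (f) — a current Schedule E Approval is held — but (h) sets (g) aside: (h) is engaged — the qualifying period is 270 days, less than the 300 days limit. (i) applies (the bakery is classified under the construction sector), but is overridden by (j): (j) operates against (i): a current Provisional Exemption Letter is held. (k) does not operate here (no employee exceeds 30 hours/week), so (j) stands. (c) is therefore removed.
Exception (d) is satisfied on its face — the business's age is 25 months, under the 26 months limit; no employee is paid on commission. Turning to paragraphs (m)–(n): (m) operates against (d): the coverage ratio is 31%, below the 33% limit. (n) does not operate here (no current Schedule B Approval is held), so (m) stands. (d) is therefore removed.
None of the exceptions is available; § 35 applies in full.

Yes — Oren's bakery must carry workers'-compensation cover.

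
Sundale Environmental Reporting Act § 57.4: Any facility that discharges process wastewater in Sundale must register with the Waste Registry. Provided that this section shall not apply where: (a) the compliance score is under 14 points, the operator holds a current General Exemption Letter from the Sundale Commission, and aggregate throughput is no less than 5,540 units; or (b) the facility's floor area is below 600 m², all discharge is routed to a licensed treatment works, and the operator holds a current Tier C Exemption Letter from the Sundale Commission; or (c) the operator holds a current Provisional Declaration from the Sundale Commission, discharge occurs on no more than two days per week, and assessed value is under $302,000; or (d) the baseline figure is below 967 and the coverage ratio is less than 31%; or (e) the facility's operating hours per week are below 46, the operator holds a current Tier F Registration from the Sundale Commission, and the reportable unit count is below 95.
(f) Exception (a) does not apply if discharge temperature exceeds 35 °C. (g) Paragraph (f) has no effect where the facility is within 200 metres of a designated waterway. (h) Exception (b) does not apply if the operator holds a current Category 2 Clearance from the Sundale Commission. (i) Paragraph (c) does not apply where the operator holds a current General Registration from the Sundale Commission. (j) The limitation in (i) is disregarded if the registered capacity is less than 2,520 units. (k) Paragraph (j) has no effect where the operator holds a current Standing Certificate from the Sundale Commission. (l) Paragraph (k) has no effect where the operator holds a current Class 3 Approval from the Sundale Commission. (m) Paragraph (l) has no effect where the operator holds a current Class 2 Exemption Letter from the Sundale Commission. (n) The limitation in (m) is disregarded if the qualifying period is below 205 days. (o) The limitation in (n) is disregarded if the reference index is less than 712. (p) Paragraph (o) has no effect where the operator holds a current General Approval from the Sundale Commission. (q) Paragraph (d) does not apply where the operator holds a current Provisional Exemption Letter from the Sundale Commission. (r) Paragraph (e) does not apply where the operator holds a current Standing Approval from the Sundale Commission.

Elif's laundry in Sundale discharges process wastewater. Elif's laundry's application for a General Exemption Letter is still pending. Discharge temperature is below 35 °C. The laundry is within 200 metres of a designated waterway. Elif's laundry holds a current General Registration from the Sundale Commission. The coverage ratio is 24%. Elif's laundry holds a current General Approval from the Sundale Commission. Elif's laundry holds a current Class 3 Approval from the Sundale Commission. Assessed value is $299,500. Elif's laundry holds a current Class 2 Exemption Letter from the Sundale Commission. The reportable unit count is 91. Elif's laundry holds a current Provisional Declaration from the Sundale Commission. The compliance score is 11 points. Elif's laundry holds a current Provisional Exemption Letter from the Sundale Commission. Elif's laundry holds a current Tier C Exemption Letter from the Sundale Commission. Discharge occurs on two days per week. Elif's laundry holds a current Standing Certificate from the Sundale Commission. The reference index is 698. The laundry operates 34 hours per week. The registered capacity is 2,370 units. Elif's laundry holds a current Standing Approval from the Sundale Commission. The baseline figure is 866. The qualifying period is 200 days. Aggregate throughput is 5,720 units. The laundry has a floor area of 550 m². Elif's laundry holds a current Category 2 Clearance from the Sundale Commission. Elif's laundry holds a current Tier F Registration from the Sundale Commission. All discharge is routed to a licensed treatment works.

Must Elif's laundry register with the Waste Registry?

Exception (a) requires that the operator holds a current General Exemption Letter from the Sundale Commission; but no current General Exemption Letter is held, so (a) is unavailable.
Exception (b): the facility's floor area is 550 m², below the 600 m² limit; discharge is routed to a licensed treatment works; a current Tier C Exemption Letter is held — every condition holds. But applying paragraph (h): (h) operates against (b): a current Category 2 Clearance is held. Exception (b) does not apply.
Exception (c): a current Provisional Declaration is held; discharge occurs on no more than two days per week; assessed value is $299,500, under the $302,000 limit — every condition holds. Considering the limiting provisions: (i) is engaged (a current General Registration is held), but is overridden by (j): (j) operates against (i): the registered capacity is 2,370 units, less than the 2,520 units limit. (k) would limit (j) — a current Standing Certificate is held — but (l) sets (k) aside: (l) operates against (k): a current Class 3 Approval is held. (m) is engaged (a current Class 2 Exemption Letter is held), but is displaced by (n): (n) operates against (m): the qualifying period is 200 days, below the 205 days limit. (o) would limit (n) — the reference index is 698, less than the 712 limit — but (p) sets (o) aside: (p) is engaged — a current General Approval is held. So (c) applies.
Exception (d) is satisfied on its face — the baseline figure is 866, below the 967 limit; the coverage ratio is 24%, less than the 31% limit. Turning to paragraph (q): (q) is engaged — a current Provisional Exemption Letter is held. Exception (d) does not apply.
Exception (e)'s conditions are all satisfied: the facility's operating hours per week are 34, below the 46 limit; a current Tier F Registration is held; the reportable unit count is 91, below the 95 limit. However, paragraph (r) must be considered: (r) operates against (e): a current Standing Approval is held. Exception (e) does not apply.

No — exception (c) applies; Elif's laundry is not required to register with the Waste Registry.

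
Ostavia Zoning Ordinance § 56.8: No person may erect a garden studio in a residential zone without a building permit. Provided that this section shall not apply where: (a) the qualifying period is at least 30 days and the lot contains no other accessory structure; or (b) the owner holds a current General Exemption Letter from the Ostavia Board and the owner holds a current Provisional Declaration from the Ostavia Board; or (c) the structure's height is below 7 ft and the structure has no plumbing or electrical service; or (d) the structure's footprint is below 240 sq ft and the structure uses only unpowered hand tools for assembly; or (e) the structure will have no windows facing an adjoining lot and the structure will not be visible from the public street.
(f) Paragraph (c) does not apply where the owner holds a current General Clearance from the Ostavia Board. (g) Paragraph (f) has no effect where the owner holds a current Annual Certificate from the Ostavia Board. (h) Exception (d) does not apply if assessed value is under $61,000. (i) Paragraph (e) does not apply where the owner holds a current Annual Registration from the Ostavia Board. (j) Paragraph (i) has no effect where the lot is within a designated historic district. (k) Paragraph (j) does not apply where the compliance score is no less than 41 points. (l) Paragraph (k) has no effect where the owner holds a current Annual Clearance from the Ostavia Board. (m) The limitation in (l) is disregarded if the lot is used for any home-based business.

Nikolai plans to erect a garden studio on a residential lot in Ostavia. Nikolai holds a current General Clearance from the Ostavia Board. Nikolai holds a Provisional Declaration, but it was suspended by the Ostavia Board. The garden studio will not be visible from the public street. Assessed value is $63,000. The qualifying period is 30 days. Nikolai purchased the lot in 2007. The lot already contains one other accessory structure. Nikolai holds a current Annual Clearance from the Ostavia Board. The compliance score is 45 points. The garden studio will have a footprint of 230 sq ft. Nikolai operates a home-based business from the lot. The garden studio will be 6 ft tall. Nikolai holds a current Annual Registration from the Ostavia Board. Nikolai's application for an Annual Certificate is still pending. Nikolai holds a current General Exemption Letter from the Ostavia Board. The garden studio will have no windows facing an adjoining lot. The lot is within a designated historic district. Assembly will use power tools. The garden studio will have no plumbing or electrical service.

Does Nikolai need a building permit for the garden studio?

Yes — Nikolai must obtain a building permit.

Exception (a) fails — the lot already has another accessory structure.
Exception (b) requires that the owner holds a current Provisional Declaration from the Ostavia Board; but no current Provisional Declaration is held, so (b) is unavailable.
All of (c)'s requirements are met (the structure's height is 6 ft, below the 7 ft limit; there is no plumbing or electrical service). But: (f) operates against (c): a current General Clearance is held. (g), which would lift (f), is not triggered — no current Annual Certificate is held. (c) is therefore removed.
Exception (d) fails — assembly uses power tools.
Exception (e): no windows face an adjoining lot; the structure will not be visible from the street — every condition holds. However, paragraphs (i)–(m) must be considered: (i) applies — a current Annual Registration is held. (j) operates (the lot is in a historic district), but is displaced by (k): (k) applies — the compliance score is 45 points, meeting the 41 points threshold. (l) would limit (k) — a current Annual Clearance is held — but (m) sets (l) aside: (m) is engaged — a home-based business operates on the lot. (e) is therefore removed.
None of the exceptions is available; § 56.8 applies in full.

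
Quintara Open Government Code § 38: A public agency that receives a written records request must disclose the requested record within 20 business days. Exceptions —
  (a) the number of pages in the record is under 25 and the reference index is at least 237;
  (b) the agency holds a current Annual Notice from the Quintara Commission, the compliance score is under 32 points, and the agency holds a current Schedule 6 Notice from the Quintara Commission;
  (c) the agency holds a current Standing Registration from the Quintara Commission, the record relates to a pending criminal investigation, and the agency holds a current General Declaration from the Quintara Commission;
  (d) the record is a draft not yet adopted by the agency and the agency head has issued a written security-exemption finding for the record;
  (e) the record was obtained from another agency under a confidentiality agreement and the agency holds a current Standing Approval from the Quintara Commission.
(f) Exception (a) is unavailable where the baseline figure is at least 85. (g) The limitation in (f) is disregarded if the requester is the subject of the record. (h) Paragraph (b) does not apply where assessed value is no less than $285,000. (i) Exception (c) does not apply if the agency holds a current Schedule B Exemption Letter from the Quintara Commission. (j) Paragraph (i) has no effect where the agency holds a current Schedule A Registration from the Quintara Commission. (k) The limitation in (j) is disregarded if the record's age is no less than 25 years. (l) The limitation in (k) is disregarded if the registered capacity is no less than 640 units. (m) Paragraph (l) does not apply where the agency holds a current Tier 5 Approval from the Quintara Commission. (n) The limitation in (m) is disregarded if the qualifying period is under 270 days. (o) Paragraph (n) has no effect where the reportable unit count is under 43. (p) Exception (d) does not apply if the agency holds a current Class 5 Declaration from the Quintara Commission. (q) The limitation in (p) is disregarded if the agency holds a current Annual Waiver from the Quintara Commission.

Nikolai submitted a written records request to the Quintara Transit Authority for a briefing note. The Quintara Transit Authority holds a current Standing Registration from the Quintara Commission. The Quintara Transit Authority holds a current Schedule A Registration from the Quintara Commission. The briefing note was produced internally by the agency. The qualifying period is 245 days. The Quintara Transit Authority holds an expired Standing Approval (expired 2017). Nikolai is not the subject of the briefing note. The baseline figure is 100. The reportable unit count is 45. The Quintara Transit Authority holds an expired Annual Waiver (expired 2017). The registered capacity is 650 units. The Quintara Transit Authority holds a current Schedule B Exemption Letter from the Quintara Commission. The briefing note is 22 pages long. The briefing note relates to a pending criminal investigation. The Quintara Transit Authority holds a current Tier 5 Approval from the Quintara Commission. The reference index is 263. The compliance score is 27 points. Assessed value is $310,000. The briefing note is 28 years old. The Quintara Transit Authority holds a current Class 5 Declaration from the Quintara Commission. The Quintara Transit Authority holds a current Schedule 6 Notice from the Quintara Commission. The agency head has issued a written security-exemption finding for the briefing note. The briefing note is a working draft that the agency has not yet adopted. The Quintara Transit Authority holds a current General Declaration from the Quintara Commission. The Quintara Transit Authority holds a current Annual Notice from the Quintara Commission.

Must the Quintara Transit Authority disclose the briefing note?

No — exception (c) applies; the Quintara Transit Authority is not required to disclose the briefing note.

Exception (a)'s conditions are all satisfied: the number of pages in the record is 22, under the 25 limit; the reference index is 263, meeting the 237 threshold. But: (f) operates against (a): the baseline figure is 100, meeting the 85 threshold. (g), which would lift (f), does not operate here — Nikolai is not the subject of the briefing note. (a) is therefore removed.
Exception (b) is satisfied on its face — a current Annual Notice is held; the compliance score is 27 points, under the 32 points limit; a current Schedule 6 Notice is held. But applying paragraph (h): (h) operates against (b): assessed value is $310,000, meeting the $285,000 threshold. (b) is therefore removed.
All of (c)'s requirements are met (a current Standing Registration is held; the briefing note relates to a pending investigation; a current General Declaration is held). Under paragraphs (i)–(o): (i) is engaged (a current Schedule B Exemption Letter is held), but is overridden by (j): (j) is triggered — a current Schedule A Registration is held. (k) applies (the record's age is 28 years, meeting the 25 years threshold), but yields to (l): (l) operates — the registered capacity is 650 units, meeting the 640 units threshold. (m) would limit (l) — a current Tier 5 Approval is held — but (n) sets (m) aside: (n) operates against (m): the qualifying period is 245 days, under the 270 days limit. (o) does not operate here (the reportable unit count is 45, not under 43), so (n) stands. So (c) applies.
All of (d)'s requirements are met (the briefing note is an unadopted draft; a written security-exemption finding has been issued). But applying paragraphs (p)–(q): (p) is engaged — a current Class 5 Declaration is held. (q) is not triggered (no current Annual Waiver is held), so (p) stands. Exception (d) does not apply.
Exception (e) does not apply: the briefing note was produced internally.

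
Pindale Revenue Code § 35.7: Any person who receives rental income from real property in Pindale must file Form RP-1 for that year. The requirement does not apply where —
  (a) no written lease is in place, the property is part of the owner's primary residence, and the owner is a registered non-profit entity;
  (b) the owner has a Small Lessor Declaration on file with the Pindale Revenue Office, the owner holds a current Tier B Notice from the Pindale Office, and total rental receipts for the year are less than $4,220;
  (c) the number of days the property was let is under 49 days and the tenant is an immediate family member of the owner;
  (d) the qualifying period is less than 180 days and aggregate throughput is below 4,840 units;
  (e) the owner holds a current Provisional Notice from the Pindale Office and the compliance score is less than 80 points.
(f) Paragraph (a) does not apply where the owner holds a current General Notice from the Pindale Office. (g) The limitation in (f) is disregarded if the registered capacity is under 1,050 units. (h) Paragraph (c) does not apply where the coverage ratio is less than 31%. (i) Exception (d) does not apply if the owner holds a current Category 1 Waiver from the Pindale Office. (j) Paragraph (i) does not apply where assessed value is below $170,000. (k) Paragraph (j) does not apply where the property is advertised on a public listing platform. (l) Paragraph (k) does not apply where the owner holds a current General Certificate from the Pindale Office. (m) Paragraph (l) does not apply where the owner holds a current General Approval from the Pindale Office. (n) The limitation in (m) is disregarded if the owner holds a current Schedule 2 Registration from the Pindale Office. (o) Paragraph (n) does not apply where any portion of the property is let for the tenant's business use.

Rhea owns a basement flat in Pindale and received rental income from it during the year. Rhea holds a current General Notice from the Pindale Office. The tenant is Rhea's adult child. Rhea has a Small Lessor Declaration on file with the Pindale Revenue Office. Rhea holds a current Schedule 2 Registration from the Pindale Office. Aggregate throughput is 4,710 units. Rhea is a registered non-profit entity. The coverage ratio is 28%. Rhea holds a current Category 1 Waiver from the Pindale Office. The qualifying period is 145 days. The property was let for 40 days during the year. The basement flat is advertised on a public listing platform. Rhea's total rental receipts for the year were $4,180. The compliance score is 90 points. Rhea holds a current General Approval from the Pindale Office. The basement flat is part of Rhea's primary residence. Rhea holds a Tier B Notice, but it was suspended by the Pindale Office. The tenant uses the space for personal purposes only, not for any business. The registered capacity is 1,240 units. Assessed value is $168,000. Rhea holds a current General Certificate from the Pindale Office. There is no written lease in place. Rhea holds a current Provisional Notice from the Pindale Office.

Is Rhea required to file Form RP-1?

All of (a)'s requirements are met (there is no written lease; the basement flat is part of the primary residence; Rhea is a registered non-profit). But: (f) operates against (a): a current General Notice is held. (g), which would lift (f), is not triggered — the registered capacity is 1,240 units, not under 1,050 units. Exception (a) does not apply.
Exception (b) does not apply: there is no Tier B Notice in force.
Exception (c)'s conditions are all satisfied: the number of days the property was let is 40 days, under the 49 days limit; the tenant is an immediate family member. But: (h) operates against (c): the coverage ratio is 28%, less than the 31% limit. Exception (c) does not apply.
Exception (d): the qualifying period is 145 days, less than the 180 days limit; aggregate throughput is 4,710 units, below the 4,840 units limit — every condition holds. Under paragraphs (i)–(o): (i) would limit (d) — a current Category 1 Waiver is held — but (j) sets (i) aside: (j) applies — assessed value is $168,000, below the $170,000 limit. (k) would limit (j) — the property is publicly advertised — but (l) sets (k) aside: (l) operates against (k): a current General Certificate is held. (m) operates (a current General Approval is held), but is overridden by (n): (n) operates against (m): a current Schedule 2 Registration is held. (o) does not operate here (the space is used for personal purposes only), so (n) stands. So (d) applies.
Exception (e) does not apply: the compliance score is 90 points, not less than 80 points.

No — exception (d) applies; Rhea is not required to file Form RP-1.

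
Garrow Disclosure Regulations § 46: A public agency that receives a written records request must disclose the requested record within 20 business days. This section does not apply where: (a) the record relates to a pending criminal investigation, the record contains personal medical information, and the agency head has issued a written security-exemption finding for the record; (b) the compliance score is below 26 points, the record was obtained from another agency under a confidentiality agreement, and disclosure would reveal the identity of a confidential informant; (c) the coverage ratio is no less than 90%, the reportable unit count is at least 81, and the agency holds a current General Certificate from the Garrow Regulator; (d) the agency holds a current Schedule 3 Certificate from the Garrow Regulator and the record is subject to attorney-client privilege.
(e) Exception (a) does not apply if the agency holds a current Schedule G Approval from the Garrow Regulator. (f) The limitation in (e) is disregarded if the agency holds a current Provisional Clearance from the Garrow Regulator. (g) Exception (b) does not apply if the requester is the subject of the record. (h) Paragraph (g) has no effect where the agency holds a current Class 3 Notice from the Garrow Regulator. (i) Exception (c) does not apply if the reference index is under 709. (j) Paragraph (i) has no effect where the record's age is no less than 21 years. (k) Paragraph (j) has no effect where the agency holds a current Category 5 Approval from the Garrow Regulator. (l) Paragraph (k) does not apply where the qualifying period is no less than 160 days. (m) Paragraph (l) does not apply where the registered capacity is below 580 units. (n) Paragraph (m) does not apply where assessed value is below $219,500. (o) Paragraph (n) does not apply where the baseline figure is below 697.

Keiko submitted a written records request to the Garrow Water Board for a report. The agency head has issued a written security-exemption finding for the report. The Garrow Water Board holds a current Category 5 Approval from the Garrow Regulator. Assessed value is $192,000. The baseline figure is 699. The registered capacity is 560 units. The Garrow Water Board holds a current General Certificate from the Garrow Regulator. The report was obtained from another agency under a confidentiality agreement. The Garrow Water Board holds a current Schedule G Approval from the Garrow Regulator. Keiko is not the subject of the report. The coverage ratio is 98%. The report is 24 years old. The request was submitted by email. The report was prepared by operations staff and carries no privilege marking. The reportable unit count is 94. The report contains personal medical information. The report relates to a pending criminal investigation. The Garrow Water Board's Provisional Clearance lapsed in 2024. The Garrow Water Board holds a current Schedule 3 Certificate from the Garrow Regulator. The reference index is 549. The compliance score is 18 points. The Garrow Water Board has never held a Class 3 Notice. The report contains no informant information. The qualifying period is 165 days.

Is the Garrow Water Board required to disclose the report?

No — exception (c) applies; the Garrow Water Board is not required to disclose the report.

Exception (a): the report relates to a pending investigation; the report contains personal medical information; a written security-exemption finding has been issued — every condition holds. But applying paragraphs (e)–(f): (e) is triggered — a current Schedule G Approval is held. (f), which would lift (e), is not triggered — no current Provisional Clearance is held. Exception (a) does not apply.
Exception (b) does not apply: the report contains no informant information.
Exception (c)'s conditions are all satisfied: the coverage ratio is 98%, meeting the 90% threshold; the reportable unit count is 94, meeting the 81 threshold; a current General Certificate is held. Applying paragraphs (i)–(o): (i) would limit (c) — the reference index is 549, under the 709 limit — but (j) sets (i) aside: (j) applies — the record's age is 24 years, meeting the 21 years threshold. (k) would limit (j) — a current Category 5 Approval is held — but (l) sets (k) aside: (l) is engaged — the qualifying period is 165 days, meeting the 160 days threshold. (m) would limit (l) — the registered capacity is 560 units, below the 580 units limit — but (n) sets (m) aside: (n) operates against (m): assessed value is $192,000, below the $219,500 limit. (o) is not triggered (the baseline figure is 699, not below 697), so (n) stands. So (c) applies.
Exception (d) fails — the report carries no privilege marking.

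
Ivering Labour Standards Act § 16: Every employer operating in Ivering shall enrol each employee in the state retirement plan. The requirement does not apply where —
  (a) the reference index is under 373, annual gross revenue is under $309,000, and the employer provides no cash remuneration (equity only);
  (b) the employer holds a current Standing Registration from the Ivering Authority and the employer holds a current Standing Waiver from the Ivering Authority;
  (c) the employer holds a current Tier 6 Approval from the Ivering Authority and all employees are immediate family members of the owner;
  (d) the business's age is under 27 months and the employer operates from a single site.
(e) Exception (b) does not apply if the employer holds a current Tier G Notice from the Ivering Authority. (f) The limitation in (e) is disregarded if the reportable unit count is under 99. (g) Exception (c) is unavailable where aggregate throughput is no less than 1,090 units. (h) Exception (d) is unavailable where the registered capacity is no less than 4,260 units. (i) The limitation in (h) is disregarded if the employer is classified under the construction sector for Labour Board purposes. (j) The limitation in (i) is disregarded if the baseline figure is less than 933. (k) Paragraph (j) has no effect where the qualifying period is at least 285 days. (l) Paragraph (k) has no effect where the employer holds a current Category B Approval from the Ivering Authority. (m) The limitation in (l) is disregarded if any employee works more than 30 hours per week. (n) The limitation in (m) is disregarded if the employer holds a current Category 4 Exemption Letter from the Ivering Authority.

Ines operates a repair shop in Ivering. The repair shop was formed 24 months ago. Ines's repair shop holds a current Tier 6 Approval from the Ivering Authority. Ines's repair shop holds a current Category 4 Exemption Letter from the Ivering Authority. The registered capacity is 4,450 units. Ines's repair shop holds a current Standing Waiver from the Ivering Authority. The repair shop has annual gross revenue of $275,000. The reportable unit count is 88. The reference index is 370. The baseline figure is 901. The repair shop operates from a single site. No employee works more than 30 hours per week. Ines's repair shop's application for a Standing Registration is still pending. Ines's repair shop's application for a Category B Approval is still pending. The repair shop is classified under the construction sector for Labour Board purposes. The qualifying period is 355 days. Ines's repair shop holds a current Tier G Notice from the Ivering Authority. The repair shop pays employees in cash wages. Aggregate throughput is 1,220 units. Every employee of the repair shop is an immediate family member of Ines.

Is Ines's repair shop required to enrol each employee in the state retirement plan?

No — exception (d) applies; Ines's repair shop is not required to enrol each employee in the state retirement plan.

Exception (a) does not apply: employees are paid cash wages.
Exception (b) requires that the employer holds a current Standing Registration from the Ivering Authority; but the Standing Registration is not current, so (b) is unavailable.
All of (c)'s requirements are met (a current Tier 6 Approval is held; every employee is an immediate family member). But applying paragraph (g): (g) operates — aggregate throughput is 1,220 units, meeting the 1,090 units threshold. Exception (c) does not apply.
Exception (d): the business's age is 24 months, under the 27 months limit; the employer operates from a single site — every condition holds. As to paragraphs (h)–(n): (h) applies (the registered capacity is 4,450 units, meeting the 4,260 units threshold), but is overridden by (i): (i) operates against (h): the repair shop is classified under the construction sector. (j) is engaged (the baseline figure is 901, less than the 933 limit), but yields to (k): (k) operates against (j): the qualifying period is 355 days, meeting the 285 days threshold. (l), which would lift (k), is inapplicable — no current Category B Approval is held. So (d) applies.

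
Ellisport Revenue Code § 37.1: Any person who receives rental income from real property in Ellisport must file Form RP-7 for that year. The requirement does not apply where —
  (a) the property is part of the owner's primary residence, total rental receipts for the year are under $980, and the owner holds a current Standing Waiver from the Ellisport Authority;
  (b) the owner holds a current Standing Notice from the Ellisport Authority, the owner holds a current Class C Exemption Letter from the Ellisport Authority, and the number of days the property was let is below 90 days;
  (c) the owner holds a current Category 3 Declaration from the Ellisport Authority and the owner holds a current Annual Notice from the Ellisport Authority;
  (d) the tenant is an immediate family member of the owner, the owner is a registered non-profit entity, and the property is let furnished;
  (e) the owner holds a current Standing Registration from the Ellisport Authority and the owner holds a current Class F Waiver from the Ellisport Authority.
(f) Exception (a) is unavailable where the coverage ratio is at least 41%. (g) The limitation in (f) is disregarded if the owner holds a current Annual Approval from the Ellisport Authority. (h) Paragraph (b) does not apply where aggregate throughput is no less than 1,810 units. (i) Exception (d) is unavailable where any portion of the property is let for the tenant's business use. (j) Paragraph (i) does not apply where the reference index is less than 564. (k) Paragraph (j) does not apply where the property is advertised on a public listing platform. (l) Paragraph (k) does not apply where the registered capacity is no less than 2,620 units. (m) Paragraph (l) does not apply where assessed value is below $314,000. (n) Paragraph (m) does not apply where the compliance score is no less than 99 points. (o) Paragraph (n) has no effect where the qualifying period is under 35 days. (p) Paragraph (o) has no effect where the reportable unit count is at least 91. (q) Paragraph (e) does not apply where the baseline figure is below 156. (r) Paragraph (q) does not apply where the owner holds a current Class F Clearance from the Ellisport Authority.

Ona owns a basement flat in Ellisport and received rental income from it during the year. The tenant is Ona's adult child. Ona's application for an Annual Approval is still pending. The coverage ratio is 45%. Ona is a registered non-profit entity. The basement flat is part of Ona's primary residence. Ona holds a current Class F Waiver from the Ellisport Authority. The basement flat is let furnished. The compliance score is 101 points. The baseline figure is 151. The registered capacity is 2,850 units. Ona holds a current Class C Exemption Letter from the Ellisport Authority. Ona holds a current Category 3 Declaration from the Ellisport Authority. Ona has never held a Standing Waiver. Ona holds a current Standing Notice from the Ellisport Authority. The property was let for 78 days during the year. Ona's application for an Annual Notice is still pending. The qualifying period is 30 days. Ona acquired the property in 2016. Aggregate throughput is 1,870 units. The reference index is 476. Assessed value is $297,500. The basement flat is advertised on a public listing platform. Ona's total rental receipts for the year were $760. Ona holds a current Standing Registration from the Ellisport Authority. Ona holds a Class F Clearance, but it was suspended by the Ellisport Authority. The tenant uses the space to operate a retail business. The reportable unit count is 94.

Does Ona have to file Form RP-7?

No — exception (d) applies; Ona is not required to file Form RP-7.

Exception (a) fails — there is no Standing Waiver in force.
Exception (b)'s conditions are all satisfied: a current Standing Notice is held; a current Class C Exemption Letter is held; the number of days the property was let is 78 days, below the 90 days limit. But applying paragraph (h): (h) operates against (b): aggregate throughput is 1,870 units, meeting the 1,810 units threshold. (b) is therefore removed.
Exception (c) requires that the owner holds a current Annual Notice from the Ellisport Authority; but there is no Annual Notice in force, so (c) is unavailable.
Exception (d) is satisfied on its face — the tenant is an immediate family member; Ona is a registered non-profit; the property is let furnished. Considering the limiting provisions: (i) operates (the space is let for business use), but is displaced by (j): (j) applies — the reference index is 476, less than the 564 limit. (k) would limit (j) — the property is publicly advertised — but (l) sets (k) aside: (l) operates against (k): the registered capacity is 2,850 units, meeting the 2,620 units threshold. (m) operates (assessed value is $297,500, below the $314,000 limit), but is itself disapplied by (n): (n) is triggered — the compliance score is 101 points, meeting the 99 points threshold. (o) would limit (n) — the qualifying period is 30 days, under the 35 days limit — but (p) sets (o) aside: (p) is triggered — the reportable unit count is 94, meeting the 91 threshold. (d) remains available.
All of (e)'s requirements are met (a current Standing Registration is held; a current Class F Waiver is held). But: (q) is triggered — the baseline figure is 151, below the 156 limit. (r), which would lift (q), does not operate here — the Class F Clearance is not current. (e) is therefore removed.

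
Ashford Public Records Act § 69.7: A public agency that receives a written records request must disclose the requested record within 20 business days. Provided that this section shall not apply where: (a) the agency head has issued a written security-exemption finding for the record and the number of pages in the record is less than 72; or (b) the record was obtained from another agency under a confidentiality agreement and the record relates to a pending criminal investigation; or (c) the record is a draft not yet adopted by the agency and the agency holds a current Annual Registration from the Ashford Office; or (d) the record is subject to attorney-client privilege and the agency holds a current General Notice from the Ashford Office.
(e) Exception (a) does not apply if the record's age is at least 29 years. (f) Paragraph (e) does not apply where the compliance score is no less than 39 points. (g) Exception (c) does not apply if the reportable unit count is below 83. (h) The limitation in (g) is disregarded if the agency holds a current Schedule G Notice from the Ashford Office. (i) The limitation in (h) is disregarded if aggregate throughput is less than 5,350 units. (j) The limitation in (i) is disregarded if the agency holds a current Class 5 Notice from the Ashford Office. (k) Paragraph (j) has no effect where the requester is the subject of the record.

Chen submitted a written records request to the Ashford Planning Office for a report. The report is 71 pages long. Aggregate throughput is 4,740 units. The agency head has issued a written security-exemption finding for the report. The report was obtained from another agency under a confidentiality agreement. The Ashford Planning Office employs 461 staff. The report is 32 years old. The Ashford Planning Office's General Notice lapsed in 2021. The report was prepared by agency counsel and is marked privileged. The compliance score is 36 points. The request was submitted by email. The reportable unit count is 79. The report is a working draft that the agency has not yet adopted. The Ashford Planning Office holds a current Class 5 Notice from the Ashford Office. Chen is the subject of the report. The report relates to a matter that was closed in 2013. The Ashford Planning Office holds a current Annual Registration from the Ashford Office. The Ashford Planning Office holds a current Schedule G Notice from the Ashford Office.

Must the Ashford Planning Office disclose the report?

Yes — the Ashford Planning Office must disclose the report.

Exception (a) is satisfied on its face — a written security-exemption finding has been issued; the number of pages in the record is 71, less than the 72 limit. But applying paragraphs (e)–(f): (e) is triggered — the record's age is 32 years, meeting the 29 years threshold. (f) does not operate here (the compliance score is 36 points, short of 39 points), so (e) stands. Exception (a) does not apply.
Exception (b) requires that the record relates to a pending criminal investigation; but the report relates to a closed matter, so (b) is unavailable.
Exception (c)'s conditions are all satisfied: the report is an unadopted draft; a current Annual Registration is held. But: (g) is triggered — the reportable unit count is 79, below the 83 limit. (h) operates (a current Schedule G Notice is held), but is overridden by (i): (i) is triggered — aggregate throughput is 4,740 units, less than the 5,350 units limit. (j) is engaged (a current Class 5 Notice is held), but yields to (k): (k) operates against (j): Chen is the subject of the report. Exception (c) does not apply.
Exception (d) fails — there is no General Notice in force.
Every exception is unavailable, so the rule governs.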